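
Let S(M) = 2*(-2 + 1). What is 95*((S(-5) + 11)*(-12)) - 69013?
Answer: -79273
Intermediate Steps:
S(M) = -2 (S(M) = 2*(-1) = -2)
95*((S(-5) + 11)*(-12)) - 69013 = 95*((-2 + 11)*(-12)) - 69013 = 95*(9*(-12)) - 69013 = 95*(-108) - 69013 = -10260 - 69013 = -79273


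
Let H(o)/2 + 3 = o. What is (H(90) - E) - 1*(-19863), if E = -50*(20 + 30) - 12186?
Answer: 34723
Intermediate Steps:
H(o) = -6 + 2*o
E = -14686 (E = -50*50 - 12186 = -2500 - 12186 = -14686)
(H(90) - E) - 1*(-19863) = ((-6 + 2*90) - 1*(-14686)) - 1*(-19863) = ((-6 + 180) + 14686) + 19863 = (174 + 14686) + 19863 = 14860 + 19863 = 34723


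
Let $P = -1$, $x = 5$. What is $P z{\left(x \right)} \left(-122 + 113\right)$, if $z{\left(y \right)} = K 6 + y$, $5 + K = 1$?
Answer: $-171$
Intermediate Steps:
$K = -4$ ($K = -5 + 1 = -4$)
$z{\left(y \right)} = -24 + y$ ($z{\left(y \right)} = \left(-4\right) 6 + y = -24 + y$)
$P z{\left(x \right)} \left(-122 + 113\right) = - (-24 + 5) \left(-122 + 113\right) = \left(-1\right) \left(-19\right) \left(-9\right) = 19 \left(-9\right) = -171$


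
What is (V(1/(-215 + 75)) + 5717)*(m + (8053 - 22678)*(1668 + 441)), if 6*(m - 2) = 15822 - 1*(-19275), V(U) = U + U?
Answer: -24682275667383/140 ≈ -1.7630e+11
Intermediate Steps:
V(U) = 2*U
m = 11703/2 (m = 2 + (15822 - 1*(-19275))/6 = 2 + (15822 + 19275)/6 = 2 + (⅙)*35097 = 2 + 11699/2 = 11703/2 ≈ 5851.5)
(V(1/(-215 + 75)) + 5717)*(m + (8053 - 22678)*(1668 + 441)) = (2/(-215 + 75) + 5717)*(11703/2 + (8053 - 22678)*(1668 + 441)) = (2/(-140) + 5717)*(11703/2 - 14625*2109) = (2*(-1/140) + 5717)*(11703/2 - 30844125) = (-1/70 + 5717)*(-61676547/2) = (400189/70)*(-61676547/2) = -24682275667383/140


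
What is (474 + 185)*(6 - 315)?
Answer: -203631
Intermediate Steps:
(474 + 185)*(6 - 315) = 659*(-309) = -203631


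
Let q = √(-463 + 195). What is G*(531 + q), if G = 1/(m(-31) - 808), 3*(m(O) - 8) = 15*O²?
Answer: 59/445 + 2*I*√67/4005 ≈ 0.13258 + 0.0040876*I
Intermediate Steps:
m(O) = 8 + 5*O² (m(O) = 8 + (15*O²)/3 = 8 + 5*O²)
G = 1/4005 (G = 1/((8 + 5*(-31)²) - 808) = 1/((8 + 5*961) - 808) = 1/((8 + 4805) - 808) = 1/(4813 - 808) = 1/4005 ≈ 0.00024969)
q = 2*I*√67 (q = √(-268) = 2*I*√67 ≈ 16.371*I)
G*(531 + q) = (531 + 2*I*√67)/4005 = 59/445 + 2*I*√67/4005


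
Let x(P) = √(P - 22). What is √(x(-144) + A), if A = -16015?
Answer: √(-16015 + I*√166) ≈ 0.0509 + 126.55*I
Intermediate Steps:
x(P) = √(-22 + P)
√(x(-144) + A) = √(√(-22 - 144) - 16015) = √(√(-166) - 16015) = √(I*√166 - 16015) = √(-16015 + I*√166)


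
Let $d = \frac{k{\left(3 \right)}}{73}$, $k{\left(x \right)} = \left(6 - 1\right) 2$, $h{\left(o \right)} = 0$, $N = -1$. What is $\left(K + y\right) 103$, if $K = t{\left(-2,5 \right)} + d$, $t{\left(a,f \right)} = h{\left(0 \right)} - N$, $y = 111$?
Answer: $\frac{843158}{73} \approx 11550.0$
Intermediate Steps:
$k{\left(x \right)} = 10$ ($k{\left(x \right)} = 5 \cdot 2 = 10$)
$t{\left(a,f \right)} = 1$ ($t{\left(a,f \right)} = 0 - -1 = 0 + 1 = 1$)
$d = \frac{10}{73} \approx 0.13699$
$K = \frac{83}{73}$ ($K = 1 + \frac{10}{73} = \frac{83}{73} \approx 1.137$)
$\left(K + y\right) 103 = \left(\frac{83}{73} + 111\right) 103 = \frac{8186}{73} \cdot 103 = \frac{843158}{73}$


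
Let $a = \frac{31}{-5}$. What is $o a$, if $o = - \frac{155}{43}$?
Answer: $\frac{961}{43} \approx 22.349$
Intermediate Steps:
$o = - \frac{155}{43}$ ($o = \left(-155\right) \frac{1}{43} = - \frac{155}{43} \approx -3.6047$)
$a = - \frac{31}{5}$ ($a = 31 \left(- \frac{1}{5}\right) = - \frac{31}{5} \approx -6.2$)
$o a = \left(- \frac{155}{43}\right) \left(- \frac{31}{5}\right) = \frac{961}{43}$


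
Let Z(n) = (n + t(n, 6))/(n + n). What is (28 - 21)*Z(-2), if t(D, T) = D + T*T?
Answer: -56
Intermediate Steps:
t(D, T) = D + T²
Z(n) = (36 + 2*n)/(2*n) (Z(n) = (n + (n + 6²))/(n + n) = (n + (n + 36))/((2*n)) = (n + (36 + n))*(1/(2*n)) = (36 + 2*n)*(1/(2*n)) = (36 + 2*n)/(2*n))
(28 - 21)*Z(-2) = (28 - 21)*((18 - 2)/(-2)) = 7*(-½*16) = 7*(-8) = -56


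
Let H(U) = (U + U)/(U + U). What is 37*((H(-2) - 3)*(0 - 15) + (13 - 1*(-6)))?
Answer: 1813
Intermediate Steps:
H(U) = 1 (H(U) = (2*U)/((2*U)) = (2*U)*(1/(2*U)) = 1)
37*((H(-2) - 3)*(0 - 15) + (13 - 1*(-6))) = 37*((1 - 3)*(0 - 15) + (13 - 1*(-6))) = 37*(-2*(-15) + (13 + 6)) = 37*(30 + 19) = 37*49 = 1813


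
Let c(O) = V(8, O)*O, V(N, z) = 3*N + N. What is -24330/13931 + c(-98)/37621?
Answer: -959006546/524098151 ≈ -1.8298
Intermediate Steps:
V(N, z) = 4*N
c(O) = 32*O (c(O) = (4*8)*O = 32*O)
-24330/13931 + c(-98)/37621 = -24330/13931 + (32*(-98))/37621 = -24330*1/13931 - 3136*1/37621 = -24330/13931 - 3136/37621 = -959006546/524098151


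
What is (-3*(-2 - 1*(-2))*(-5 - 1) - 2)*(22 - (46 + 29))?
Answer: 106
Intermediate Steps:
(-3*(-2 - 1*(-2))*(-5 - 1) - 2)*(22 - (46 + 29)) = (-3*(-2 + 2)*(-6) - 2)*(22 - 1*75) = (-0*(-6) - 2)*(22 - 75) = (-3*0 - 2)*(-53) = (0 - 2)*(-53) = -2*(-53) = 106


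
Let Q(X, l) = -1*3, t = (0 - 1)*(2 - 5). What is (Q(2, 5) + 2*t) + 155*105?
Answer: 16278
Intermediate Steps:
t = 3 (t = -1*(-3) = 3)
Q(X, l) = -3
(Q(2, 5) + 2*t) + 155*105 = (-3 + 2*3) + 155*105 = (-3 + 6) + 16275 = 3 + 16275 = 16278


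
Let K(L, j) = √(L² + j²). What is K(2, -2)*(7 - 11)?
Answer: -8*√2 ≈ -11.314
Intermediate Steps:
K(2, -2)*(7 - 11) = √(2² + (-2)²)*(7 - 11) = √(4 + 4)*(-4) = √8*(-4) = (2*√2)*(-4) = -8*√2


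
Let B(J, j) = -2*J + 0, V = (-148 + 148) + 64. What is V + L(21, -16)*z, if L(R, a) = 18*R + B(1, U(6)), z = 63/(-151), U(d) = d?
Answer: -14024/151 ≈ -92.874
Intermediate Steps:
V = 64 (V = 0 + 64 = 64)
z = -63/151 (z = 63*(-1/151) = -63/151 ≈ -0.41722)
B(J, j) = -2*J
L(R, a) = -2 + 18*R (L(R, a) = 18*R - 2*1 = 18*R - 2 = -2 + 18*R)
V + L(21, -16)*z = 64 + (-2 + 18*21)*(-63/151) = 64 + (-2 + 378)*(-63/151) = 64 + 376*(-63/151) = 64 - 23688/151 = -14024/151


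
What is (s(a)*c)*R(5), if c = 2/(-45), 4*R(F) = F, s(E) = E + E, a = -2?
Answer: 2/9 ≈ 0.22222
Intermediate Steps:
s(E) = 2*E
R(F) = F/4
c = -2/45 (c = 2*(-1/45) = -2/45 ≈ -0.044444)
(s(a)*c)*R(5) = ((2*(-2))*(-2/45))*((1/4)*5) = -4*(-2/45)*(5/4) = (8/45)*(5/4) = 2/9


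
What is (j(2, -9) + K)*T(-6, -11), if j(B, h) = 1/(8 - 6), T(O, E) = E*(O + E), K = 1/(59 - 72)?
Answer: 2057/26 ≈ 79.115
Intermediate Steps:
K = -1/13 (K = 1/(-13) = -1/13 ≈ -0.076923)
T(O, E) = E*(E + O)
j(B, h) = ½ (j(B, h) = 1/2 = ½)
(j(2, -9) + K)*T(-6, -11) = (½ - 1/13)*(-11*(-11 - 6)) = 11*(-11*(-17))/26 = (11/26)*187 = 2057/26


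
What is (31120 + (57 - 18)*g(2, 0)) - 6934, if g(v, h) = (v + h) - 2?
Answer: 24186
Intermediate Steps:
g(v, h) = -2 + h + v (g(v, h) = (h + v) - 2 = -2 + h + v)
(31120 + (57 - 18)*g(2, 0)) - 6934 = (31120 + (57 - 18)*(-2 + 0 + 2)) - 6934 = (31120 + 39*0) - 6934 = (31120 + 0) - 6934 = 31120 - 6934 = 24186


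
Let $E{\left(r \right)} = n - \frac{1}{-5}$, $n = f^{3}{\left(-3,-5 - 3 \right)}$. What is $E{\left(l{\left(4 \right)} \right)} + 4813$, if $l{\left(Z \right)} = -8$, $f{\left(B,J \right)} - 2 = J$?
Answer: $\frac{22986}{5} \approx 4597.2$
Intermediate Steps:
$f{\left(B,J \right)} = 2 + J$
$n = -216$ ($n = \left(2 - 8\right)^{3} = \left(-6\right)^{3} = -216$)
$E{\left(r \right)} = - \frac{1079}{5}$ ($E{\left(r \right)} = -216 - \frac{1}{-5} = -216 - - \frac{1}{5} = -216 + \frac{1}{5} = - \frac{1079}{5}$)
$E{\left(l{\left(4 \right)} \right)} + 4813 = - \frac{1079}{5} + 4813 = \frac{22986}{5}$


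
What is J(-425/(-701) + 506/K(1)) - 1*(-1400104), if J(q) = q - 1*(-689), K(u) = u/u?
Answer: 982311024/701 ≈ 1.4013e+6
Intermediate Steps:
K(u) = 1
J(q) = 689 + q (J(q) = q + 689 = 689 + q)
J(-425/(-701) + 506/K(1)) - 1*(-1400104) = (689 + (-425/(-701) + 506/1)) - 1*(-1400104) = (689 + (-425*(-1/701) + 506*1)) + 1400104 = (689 + (425/701 + 506)) + 1400104 = (689 + 355131/701) + 1400104 = 838120/701 + 1400104 = 982311024/701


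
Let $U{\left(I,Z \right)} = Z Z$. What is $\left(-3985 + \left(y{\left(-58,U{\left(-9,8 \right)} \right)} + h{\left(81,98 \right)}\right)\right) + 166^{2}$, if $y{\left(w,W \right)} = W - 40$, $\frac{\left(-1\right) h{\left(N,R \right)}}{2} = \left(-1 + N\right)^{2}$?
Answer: $10795$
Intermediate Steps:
$U{\left(I,Z \right)} = Z^{2}$
$h{\left(N,R \right)} = - 2 \left(-1 + N\right)^{2}$
$y{\left(w,W \right)} = -40 + W$
$\left(-3985 + \left(y{\left(-58,U{\left(-9,8 \right)} \right)} + h{\left(81,98 \right)}\right)\right) + 166^{2} = \left(-3985 - \left(40 - 64 + 2 \left(-1 + 81\right)^{2}\right)\right) + 166^{2} = \left(-3985 + \left(\left(-40 + 64\right) - 2 \cdot 80^{2}\right)\right) + 27556 = \left(-3985 + \left(24 - 12800\right)\right) + 27556 = \left(-3985 - 12776\right) + 27556 = -16761 + 27556 = 10795$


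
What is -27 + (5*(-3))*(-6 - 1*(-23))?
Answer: -282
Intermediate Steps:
-27 + (5*(-3))*(-6 - 1*(-23)) = -27 - 15*(-6 + 23) = -27 - 15*17 = -27 - 255 = -282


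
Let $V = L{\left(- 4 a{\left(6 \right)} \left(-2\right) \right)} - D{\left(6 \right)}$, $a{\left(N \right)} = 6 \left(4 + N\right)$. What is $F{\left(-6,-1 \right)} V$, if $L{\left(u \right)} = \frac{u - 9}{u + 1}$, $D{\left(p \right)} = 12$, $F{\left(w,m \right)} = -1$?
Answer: $\frac{5301}{481} \approx 11.021$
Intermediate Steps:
$a{\left(N \right)} = 24 + 6 N$
$L{\left(u \right)} = \frac{-9 + u}{1 + u}$
$V = - \frac{5301}{481}$ ($V = \frac{-9 + - 4 \left(24 + 6 \cdot 6\right) \left(-2\right)}{1 + - 4 \left(24 + 6 \cdot 6\right) \left(-2\right)} - 12 = \frac{-9 + - 4 \left(24 + 36\right) \left(-2\right)}{1 + - 4 \left(24 + 36\right) \left(-2\right)} - 12 = \frac{-9 + \left(-4\right) 60 \left(-2\right)}{1 + \left(-4\right) 60 \left(-2\right)} - 12 = \frac{-9 - -480}{1 - -480} - 12 = \frac{-9 + 480}{1 + 480} - 12 = \frac{1}{481} \cdot 471 - 12 = \frac{471}{481} - 12 = - \frac{5301}{481} \approx -11.021$)
$F{\left(-6,-1 \right)} V = \left(-1\right) \left(- \frac{5301}{481}\right) = \frac{5301}{481}$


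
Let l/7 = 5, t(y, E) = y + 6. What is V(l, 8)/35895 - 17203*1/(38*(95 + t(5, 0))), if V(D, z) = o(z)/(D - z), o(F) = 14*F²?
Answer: -16668936407/3903796620 ≈ -4.2699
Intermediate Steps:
t(y, E) = 6 + y
l = 35 (l = 7*5 = 35)
V(D, z) = 14*z²/(D - z) (V(D, z) = (14*z²)/(D - z) = 14*z²/(D - z))
V(l, 8)/35895 - 17203*1/(38*(95 + t(5, 0))) = (14*8²/(35 - 1*8))/35895 - 17203*1/(38*(95 + (6 + 5))) = (14*64/(35 - 8))*(1/35895) - 17203*1/(38*(95 + 11)) = (14*64/27)*(1/35895) - 17203/(38*106) = (14*64*(1/27))*(1/35895) - 17203/4028 = (896/27)*(1/35895) - 17203*1/4028 = 896/969165 - 17203/4028 = -16668936407/3903796620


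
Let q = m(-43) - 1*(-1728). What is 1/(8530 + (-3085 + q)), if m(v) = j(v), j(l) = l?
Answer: 1/7130 ≈ 0.00014025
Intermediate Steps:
m(v) = v
q = 1685 (q = -43 - 1*(-1728) = -43 + 1728 = 1685)
1/(8530 + (-3085 + q)) = 1/(8530 + (-3085 + 1685)) = 1/(8530 - 1400) = 1/7130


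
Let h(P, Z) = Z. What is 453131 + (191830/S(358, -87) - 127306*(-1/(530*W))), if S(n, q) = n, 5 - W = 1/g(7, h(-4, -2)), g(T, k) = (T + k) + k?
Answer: 5685090417/12530 ≈ 4.5372e+5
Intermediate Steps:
g(T, k) = T + 2*k
W = 14/3 (W = 5 - 1/(7 + 2*(-2)) = 5 - 1/(7 - 4) = 5 - 1/3 = 5 - 1*⅓ = 5 - ⅓ = 14/3 ≈ 4.6667)
453131 + (191830/S(358, -87) - 127306*(-1/(530*W))) = 453131 + (191830/358 - 127306/((10*(14/3))*(-53))) = 453131 + (191830*(1/358) - 127306/((140/3)*(-53))) = 453131 + (95915/179 - 127306/(-7420/3)) = 453131 + (95915/179 - 127306*(-3/7420)) = 453131 + (95915/179 + 3603/70) = 453131 + 7358987/12530 = 5685090417/12530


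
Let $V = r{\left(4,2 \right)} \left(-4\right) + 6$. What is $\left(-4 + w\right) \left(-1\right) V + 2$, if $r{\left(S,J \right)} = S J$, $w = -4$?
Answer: $-206$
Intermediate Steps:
$r{\left(S,J \right)} = J S$
$V = -26$ ($V = 2 \cdot 4 \left(-4\right) + 6 = 8 \left(-4\right) + 6 = -32 + 6 = -26$)
$\left(-4 + w\right) \left(-1\right) V + 2 = \left(-4 - 4\right) \left(-1\right) \left(-26\right) + 2 = \left(-8\right) \left(-1\right) \left(-26\right) + 2 = 8 \left(-26\right) + 2 = -208 + 2 = -206$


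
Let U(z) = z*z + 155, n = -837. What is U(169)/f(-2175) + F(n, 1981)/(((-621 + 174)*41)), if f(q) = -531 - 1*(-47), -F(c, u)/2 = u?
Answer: -131090131/2217567 ≈ -59.114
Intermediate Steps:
F(c, u) = -2*u
f(q) = -484 (f(q) = -531 + 47 = -484)
U(z) = 155 + z² (U(z) = z² + 155 = 155 + z²)
U(169)/f(-2175) + F(n, 1981)/(((-621 + 174)*41)) = (155 + 169²)/(-484) + (-2*1981)/(((-621 + 174)*41)) = (155 + 28561)*(-1/484) - 3962/((-447*41)) = 28716*(-1/484) - 3962/(-18327) = -7179/121 - 3962*(-1/18327) = -7179/121 + 3962/18327 = -131090131/2217567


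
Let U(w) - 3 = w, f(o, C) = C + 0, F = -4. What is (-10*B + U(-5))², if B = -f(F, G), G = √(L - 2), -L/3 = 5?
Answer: -1696 - 40*I*√17 ≈ -1696.0 - 164.92*I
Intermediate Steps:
L = -15 (L = -3*5 = -15)
G = I*√17 (G = √(-15 - 2) = √(-17) = I*√17 ≈ 4.1231*I)
f(o, C) = C
B = -I*√17 ≈ -4.1231*I
U(w) = 3 + w
(-10*B + U(-5))² = (-(-10)*I*√17 + (3 - 5))² = (10*I*√17 - 2)² = (-2 + 10*I*√17)²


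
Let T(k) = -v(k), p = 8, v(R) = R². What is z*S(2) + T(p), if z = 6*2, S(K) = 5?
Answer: -4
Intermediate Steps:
T(k) = -k²
z = 12
z*S(2) + T(p) = 12*5 - 1*8² = 60 - 1*64 = 60 - 64 = -4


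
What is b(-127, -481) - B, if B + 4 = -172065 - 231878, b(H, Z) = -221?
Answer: 403726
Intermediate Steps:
B = -403947 (B = -4 + (-172065 - 231878) = -4 - 403943 = -403947)
b(-127, -481) - B = -221 - 1*(-403947) = -221 + 403947 = 403726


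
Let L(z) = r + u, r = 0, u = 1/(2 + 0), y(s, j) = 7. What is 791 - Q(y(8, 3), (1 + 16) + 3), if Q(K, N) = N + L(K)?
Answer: 1541/2 ≈ 770.50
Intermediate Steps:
u = ½ (u = 1/2 = ½ ≈ 0.50000)
L(z) = ½ (L(z) = 0 + ½ = ½)
Q(K, N) = ½ + N (Q(K, N) = N + ½ = ½ + N)
791 - Q(y(8, 3), (1 + 16) + 3) = 791 - (½ + ((1 + 16) + 3)) = 791 - (½ + (17 + 3)) = 791 - (½ + 20) = 791 - 1*41/2 = 791 - 41/2 = 1541/2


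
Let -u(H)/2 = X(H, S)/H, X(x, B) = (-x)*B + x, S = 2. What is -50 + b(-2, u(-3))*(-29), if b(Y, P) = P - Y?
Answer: -166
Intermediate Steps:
X(x, B) = x - B*x (X(x, B) = -B*x + x = x - B*x)
u(H) = 2 (u(H) = -2*H*(1 - 1*2)/H = -2*H*(1 - 2)/H = -2*H*(-1)/H = -2*(-H)/H = -2*(-1) = 2)
-50 + b(-2, u(-3))*(-29) = -50 + (2 - 1*(-2))*(-29) = -50 + (2 + 2)*(-29) = -50 + 4*(-29) = -50 - 116 = -166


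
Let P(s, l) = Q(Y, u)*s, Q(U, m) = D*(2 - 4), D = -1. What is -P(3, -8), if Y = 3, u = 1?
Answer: -6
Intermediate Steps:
Q(U, m) = 2 (Q(U, m) = -(2 - 4) = -1*(-2) = 2)
P(s, l) = 2*s
-P(3, -8) = -2*3 = -1*6 = -6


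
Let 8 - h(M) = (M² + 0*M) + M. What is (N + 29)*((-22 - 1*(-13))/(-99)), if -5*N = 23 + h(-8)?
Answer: 34/11 ≈ 3.0909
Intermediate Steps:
h(M) = 8 - M - M² (h(M) = 8 - ((M² + 0*M) + M) = 8 - ((M² + 0) + M) = 8 - (M² + M) = 8 - (M + M²) = 8 + (-M - M²) = 8 - M - M²)
N = 5 (N = -(23 + (8 - 1*(-8) - 1*(-8)²))/5 = -(23 + (8 + 8 - 1*64))/5 = -(23 + (8 + 8 - 64))/5 = -(23 - 48)/5 = -⅕*(-25) = 5)
(N + 29)*((-22 - 1*(-13))/(-99)) = (5 + 29)*((-22 - 1*(-13))/(-99)) = 34*((-22 + 13)*(-1/99)) = 34*(-9*(-1/99)) = 34*(1/11) = 34/11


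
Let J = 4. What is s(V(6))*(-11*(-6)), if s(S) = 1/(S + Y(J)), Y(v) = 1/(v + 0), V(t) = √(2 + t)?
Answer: -264/127 + 2112*√2/127 ≈ 21.440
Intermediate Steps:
Y(v) = 1/v
s(S) = 1/(¼ + S) (s(S) = 1/(S + 1/4) = 1/(S + ¼) = 1/(¼ + S))
s(V(6))*(-11*(-6)) = (4/(1 + 4*√(2 + 6)))*(-11*(-6)) = (4/(1 + 4*√8))*66 = (4/(1 + 4*(2*√2)))*66 = (4/(1 + 8*√2))*66 = 264/(1 + 8*√2)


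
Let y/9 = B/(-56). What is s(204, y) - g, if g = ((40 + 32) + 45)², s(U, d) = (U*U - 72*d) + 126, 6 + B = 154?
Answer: 208359/7 ≈ 29766.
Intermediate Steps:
B = 148 (B = -6 + 154 = 148)
y = -333/14 (y = 9*(148/(-56)) = 9*(148*(-1/56)) = 9*(-37/14) = -333/14 ≈ -23.786)
s(U, d) = 126 + U² - 72*d (s(U, d) = (U² - 72*d) + 126 = 126 + U² - 72*d)
g = 13689 (g = (72 + 45)² = 117² = 13689)
s(204, y) - g = (126 + 204² - 72*(-333/14)) - 1*13689 = (126 + 41616 + 11988/7) - 13689 = 304182/7 - 13689 = 208359/7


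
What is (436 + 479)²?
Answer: 837225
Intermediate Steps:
(436 + 479)² = 915² = 837225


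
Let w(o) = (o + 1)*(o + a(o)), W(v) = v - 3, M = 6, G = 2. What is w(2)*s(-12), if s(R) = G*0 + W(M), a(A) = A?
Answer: 36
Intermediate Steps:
W(v) = -3 + v
w(o) = 2*o*(1 + o) (w(o) = (o + 1)*(o + o) = (1 + o)*(2*o) = 2*o*(1 + o))
s(R) = 3 (s(R) = 2*0 + (-3 + 6) = 0 + 3 = 3)
w(2)*s(-12) = (2*2*(1 + 2))*3 = (2*2*3)*3 = 12*3 = 36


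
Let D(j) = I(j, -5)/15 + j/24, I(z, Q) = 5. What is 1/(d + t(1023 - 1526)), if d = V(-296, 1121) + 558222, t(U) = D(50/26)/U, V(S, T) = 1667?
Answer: 52312/29288913325 ≈ 1.7861e-6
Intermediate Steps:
D(j) = ⅓ + j/24 (D(j) = 5/15 + j/24 = 5*(1/15) + j*(1/24) = ⅓ + j/24)
t(U) = 43/(104*U) (t(U) = (⅓ + (50/26)/24)/U = (⅓ + (50*(1/26))/24)/U = (⅓ + (1/24)*(25/13))/U = (⅓ + 25/312)/U = 43/(104*U))
d = 559889 (d = 1667 + 558222 = 559889)
1/(d + t(1023 - 1526)) = 1/(559889 + 43/(104*(1023 - 1526))) = 1/(559889 + (43/104)/(-503)) = 1/(559889 + (43/104)*(-1/503)) = 1/(559889 - 43/52312) = 1/(29288913325/52312) = 52312/29288913325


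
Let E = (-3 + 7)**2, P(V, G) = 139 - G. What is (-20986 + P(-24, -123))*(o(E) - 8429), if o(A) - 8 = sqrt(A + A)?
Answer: 174516804 - 82896*sqrt(2) ≈ 1.7440e+8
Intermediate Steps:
E = 16 (E = 4**2 = 16)
o(A) = 8 + sqrt(2)*sqrt(A) (o(A) = 8 + sqrt(A + A) = 8 + sqrt(2*A) = 8 + sqrt(2)*sqrt(A))
(-20986 + P(-24, -123))*(o(E) - 8429) = (-20986 + (139 - 1*(-123)))*((8 + sqrt(2)*sqrt(16)) - 8429) = (-20986 + (139 + 123))*((8 + sqrt(2)*4) - 8429) = (-20986 + 262)*((8 + 4*sqrt(2)) - 8429) = -20724*(-8421 + 4*sqrt(2)) = 174516804 - 82896*sqrt(2)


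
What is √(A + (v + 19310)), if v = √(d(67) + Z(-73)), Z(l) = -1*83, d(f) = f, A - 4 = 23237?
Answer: √(42551 + 4*I) ≈ 206.28 + 0.0097*I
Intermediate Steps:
A = 23241 (A = 4 + 23237 = 23241)
Z(l) = -83
v = 4*I (v = √(67 - 83) = √(-16) = 4*I ≈ 4.0*I)
√(A + (v + 19310)) = √(23241 + (4*I + 19310)) = √(23241 + (19310 + 4*I)) = √(42551 + 4*I)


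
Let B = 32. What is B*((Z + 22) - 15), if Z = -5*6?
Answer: -736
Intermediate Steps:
Z = -30
B*((Z + 22) - 15) = 32*((-30 + 22) - 15) = 32*(-8 - 15) = 32*(-23) = -736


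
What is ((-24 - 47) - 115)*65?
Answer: -12090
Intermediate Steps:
((-24 - 47) - 115)*65 = (-71 - 115)*65 = -186*65 = -12090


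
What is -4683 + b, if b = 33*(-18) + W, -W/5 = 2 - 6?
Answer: -5257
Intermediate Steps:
W = 20 (W = -5*(2 - 6) = -5*(-4) = 20)
b = -574 (b = 33*(-18) + 20 = -594 + 20 = -574)
-4683 + b = -4683 - 574 = -5257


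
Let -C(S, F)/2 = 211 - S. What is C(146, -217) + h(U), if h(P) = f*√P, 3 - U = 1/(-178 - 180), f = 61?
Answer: -130 + 305*√15394/358 ≈ -24.296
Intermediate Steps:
C(S, F) = -422 + 2*S (C(S, F) = -2*(211 - S) = -422 + 2*S)
U = 1075/358 (U = 3 - 1/(-178 - 180) = 3 - 1/(-358) = 3 - 1*(-1/358) = 3 + 1/358 = 1075/358 ≈ 3.0028)
h(P) = 61*√P
C(146, -217) + h(U) = (-422 + 2*146) + 61*√(1075/358) = (-422 + 292) + 61*(5*√15394/358) = -130 + 305*√15394/358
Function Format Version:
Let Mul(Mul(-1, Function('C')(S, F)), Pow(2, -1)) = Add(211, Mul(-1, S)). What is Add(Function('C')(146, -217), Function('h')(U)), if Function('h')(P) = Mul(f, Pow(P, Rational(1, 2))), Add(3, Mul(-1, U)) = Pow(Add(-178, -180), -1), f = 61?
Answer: Add(-130, Mul(Rational(305, 358), Pow(15394, Rational(1, 2)))) ≈ -24.296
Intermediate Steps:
Function('C')(S, F) = Add(-422, Mul(2, S)) (Function('C')(S, F) = Mul(-2, Add(211, Mul(-1, S))) = Add(-422, Mul(2, S)))
U = Rational(1075, 358) (U = Add(3, Mul(-1, Pow(Add(-178, -180), -1))) = Add(3, Mul(-1, Pow(-358, -1))) = Add(3, Mul(-1, Rational(-1, 358))) = Add(3, Rational(1, 358)) = Rational(1075, 358) ≈ 3.0028)
Function('h')(P) = Mul(61, Pow(P, Rational(1, 2)))
Add(Function('C')(146, -217), Function('h')(U)) = Add(Add(-422, Mul(2, 146)), Mul(61, Pow(Rational(1075, 358), Rational(1, 2)))) = Add(Add(-422, 292), Mul(61, Mul(Rational(5, 358), Pow(15394, Rational(1, 2))))) = Add(-130, Mul(Rational(305, 358), Pow(15394, Rational(1, 2))))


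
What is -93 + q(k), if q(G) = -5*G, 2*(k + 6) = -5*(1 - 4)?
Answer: -201/2 ≈ -100.50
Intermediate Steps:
k = 3/2 (k = -6 + (-5*(1 - 4))/2 = -6 + (-5*(-3))/2 = -6 + (½)*15 = -6 + 15/2 = 3/2 ≈ 1.5000)
-93 + q(k) = -93 - 5*3/2 = -93 - 15/2 = -201/2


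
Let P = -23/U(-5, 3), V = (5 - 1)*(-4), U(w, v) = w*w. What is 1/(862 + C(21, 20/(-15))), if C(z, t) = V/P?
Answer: 23/20226 ≈ 0.0011372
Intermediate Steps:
U(w, v) = w**2
V = -16 (V = 4*(-4) = -16)
P = -23/25 (P = -23/((-5)**2) = -23/25 ≈ -0.92000)
C(z, t) = 400/23 (C(z, t) = -16/(-23/25) = -16*(-25/23) = 400/23)
1/(862 + C(21, 20/(-15))) = 1/(862 + 400/23) = 1/(20226/23) = 23/20226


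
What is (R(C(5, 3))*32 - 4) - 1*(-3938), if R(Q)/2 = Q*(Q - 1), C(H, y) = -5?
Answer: 5854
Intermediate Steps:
R(Q) = 2*Q*(-1 + Q) (R(Q) = 2*(Q*(Q - 1)) = 2*(Q*(-1 + Q)) = 2*Q*(-1 + Q))
(R(C(5, 3))*32 - 4) - 1*(-3938) = ((2*(-5)*(-1 - 5))*32 - 4) - 1*(-3938) = ((2*(-5)*(-6))*32 - 4) + 3938 = (60*32 - 4) + 3938 = (1920 - 4) + 3938 = 1916 + 3938 = 5854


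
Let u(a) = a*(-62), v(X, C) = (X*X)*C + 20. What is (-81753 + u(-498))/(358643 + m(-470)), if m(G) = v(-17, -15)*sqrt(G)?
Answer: -2027408879/15263981911 - 24392695*I*sqrt(470)/15263981911 ≈ -0.13282 - 0.034645*I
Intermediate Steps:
v(X, C) = 20 + C*X**2 (v(X, C) = X**2*C + 20 = C*X**2 + 20 = 20 + C*X**2)
u(a) = -62*a
m(G) = -4315*sqrt(G) (m(G) = (20 - 15*(-17)**2)*sqrt(G) = (20 - 15*289)*sqrt(G) = (20 - 4335)*sqrt(G) = -4315*sqrt(G))
(-81753 + u(-498))/(358643 + m(-470)) = (-81753 - 62*(-498))/(358643 - 4315*I*sqrt(470)) = (-81753 + 30876)/(358643 - 4315*I*sqrt(470)) = -50877/(358643 - 4315*I*sqrt(470))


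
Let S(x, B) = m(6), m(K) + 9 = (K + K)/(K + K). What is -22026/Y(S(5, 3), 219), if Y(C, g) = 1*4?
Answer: -11013/2 ≈ -5506.5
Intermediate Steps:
m(K) = -8 (m(K) = -9 + (K + K)/(K + K) = -9 + (2*K)/((2*K)) = -9 + (2*K)*(1/(2*K)) = -9 + 1 = -8)
S(x, B) = -8
Y(C, g) = 4
-22026/Y(S(5, 3), 219) = -22026/4 = -22026*¼ = -11013/2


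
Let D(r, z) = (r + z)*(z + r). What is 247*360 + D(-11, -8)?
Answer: 89281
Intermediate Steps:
D(r, z) = (r + z)² (D(r, z) = (r + z)*(r + z) = (r + z)²)
247*360 + D(-11, -8) = 247*360 + (-11 - 8)² = 88920 + (-19)² = 88920 + 361 = 89281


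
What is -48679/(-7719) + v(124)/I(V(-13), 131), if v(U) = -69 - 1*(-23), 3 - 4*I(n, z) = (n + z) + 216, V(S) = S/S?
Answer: 87993/12865 ≈ 6.8397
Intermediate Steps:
V(S) = 1
I(n, z) = -213/4 - n/4 - z/4 (I(n, z) = ¾ - ((n + z) + 216)/4 = ¾ - (216 + n + z)/4 = ¾ + (-54 - n/4 - z/4) = -213/4 - n/4 - z/4)
v(U) = -46 (v(U) = -69 + 23 = -46)
-48679/(-7719) + v(124)/I(V(-13), 131) = -48679/(-7719) - 46/(-213/4 - ¼*1 - ¼*131) = -48679*(-1/7719) - 46/(-213/4 - ¼ - 131/4) = 48679/7719 - 46/(-345/4) = 48679/7719 - 46*(-4/345) = 48679/7719 + 8/15 = 87993/12865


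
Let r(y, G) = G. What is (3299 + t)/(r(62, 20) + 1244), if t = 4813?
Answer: 507/79 ≈ 6.4177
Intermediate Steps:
(3299 + t)/(r(62, 20) + 1244) = (3299 + 4813)/(20 + 1244) = 8112/1264 = 8112*(1/1264) = 507/79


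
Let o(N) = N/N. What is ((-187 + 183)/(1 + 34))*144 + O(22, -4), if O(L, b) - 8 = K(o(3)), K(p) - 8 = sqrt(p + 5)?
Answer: -16/35 + sqrt(6) ≈ 1.9923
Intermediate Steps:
o(N) = 1
K(p) = 8 + sqrt(5 + p) (K(p) = 8 + sqrt(p + 5) = 8 + sqrt(5 + p))
O(L, b) = 16 + sqrt(6) (O(L, b) = 8 + (8 + sqrt(5 + 1)) = 8 + (8 + sqrt(6)) = 16 + sqrt(6))
((-187 + 183)/(1 + 34))*144 + O(22, -4) = ((-187 + 183)/(1 + 34))*144 + (16 + sqrt(6)) = -4/35*144 + (16 + sqrt(6)) = -576/35 + (16 + sqrt(6)) = -16/35 + sqrt(6)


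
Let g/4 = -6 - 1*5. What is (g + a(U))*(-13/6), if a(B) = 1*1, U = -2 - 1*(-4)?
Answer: 559/6 ≈ 93.167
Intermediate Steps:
U = 2 (U = -2 + 4 = 2)
a(B) = 1
g = -44 (g = 4*(-6 - 1*5) = 4*(-6 - 5) = 4*(-11) = -44)
(g + a(U))*(-13/6) = (-44 + 1)*(-13/6) = -(-559)/6 = -43*(-13/6) = 559/6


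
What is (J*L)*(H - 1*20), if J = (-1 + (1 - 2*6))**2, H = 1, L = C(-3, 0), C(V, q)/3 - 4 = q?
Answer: -32832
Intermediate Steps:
C(V, q) = 12 + 3*q
L = 12 (L = 12 + 3*0 = 12 + 0 = 12)
J = 144 (J = (-1 + (1 - 12))**2 = (-1 - 11)**2 = (-12)**2 = 144)
(J*L)*(H - 1*20) = (144*12)*(1 - 1*20) = 1728*(1 - 20) = 1728*(-19) = -32832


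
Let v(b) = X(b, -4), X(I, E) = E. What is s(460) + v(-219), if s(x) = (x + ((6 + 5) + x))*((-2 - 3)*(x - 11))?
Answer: -2090099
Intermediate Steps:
v(b) = -4
s(x) = (11 + 2*x)*(55 - 5*x) (s(x) = (x + (11 + x))*(-5*(-11 + x)) = (11 + 2*x)*(55 - 5*x))
s(460) + v(-219) = (605 - 10*460² + 55*460) - 4 = (605 - 10*211600 + 25300) - 4 = (605 - 2116000 + 25300) - 4 = -2090095 - 4 = -2090099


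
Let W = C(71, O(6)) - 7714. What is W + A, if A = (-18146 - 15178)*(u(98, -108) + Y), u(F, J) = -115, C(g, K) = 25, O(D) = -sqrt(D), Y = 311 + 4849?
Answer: -168127269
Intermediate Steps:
Y = 5160
A = -168119580 (A = (-18146 - 15178)*(-115 + 5160) = -33324*5045 = -168119580)
W = -7689 (W = 25 - 7714 = -7689)
W + A = -7689 - 168119580 = -168127269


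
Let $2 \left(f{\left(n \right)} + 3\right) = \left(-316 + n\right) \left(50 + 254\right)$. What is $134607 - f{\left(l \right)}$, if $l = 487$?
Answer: $108618$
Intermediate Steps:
$f{\left(n \right)} = -48035 + 152 n$ ($f{\left(n \right)} = -3 + \frac{\left(-316 + n\right) \left(50 + 254\right)}{2} = -3 + \frac{\left(-316 + n\right) 304}{2} = -3 + \frac{-96064 + 304 n}{2} = -3 + \left(-48032 + 152 n\right) = -48035 + 152 n$)
$134607 - f{\left(l \right)} = 134607 - \left(-48035 + 152 \cdot 487\right) = 134607 - \left(-48035 + 74024\right) = 134607 - 25989 = 108618$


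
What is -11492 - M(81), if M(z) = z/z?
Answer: -11493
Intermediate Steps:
M(z) = 1
-11492 - M(81) = -11492 - 1*1 = -11492 - 1 = -11493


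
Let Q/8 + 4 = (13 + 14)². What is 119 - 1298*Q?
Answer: -7528281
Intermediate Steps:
Q = 5800 (Q = -32 + 8*(13 + 14)² = -32 + 8*27² = -32 + 8*729 = -32 + 5832 = 5800)
119 - 1298*Q = 119 - 1298*5800 = 119 - 7528400 = -7528281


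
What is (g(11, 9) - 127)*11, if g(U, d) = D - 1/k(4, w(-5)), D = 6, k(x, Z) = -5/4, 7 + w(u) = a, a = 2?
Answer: -6611/5 ≈ -1322.2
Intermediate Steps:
w(u) = -5 (w(u) = -7 + 2 = -5)
k(x, Z) = -5/4 (k(x, Z) = -5*¼ = -5/4)
g(U, d) = 34/5 (g(U, d) = 6 - 1/(-5/4) = 6 - 1*(-⅘) = 6 + ⅘ = 34/5)
(g(11, 9) - 127)*11 = (34/5 - 127)*11 = -601/5*11 = -6611/5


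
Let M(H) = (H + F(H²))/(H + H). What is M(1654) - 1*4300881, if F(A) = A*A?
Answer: 4516272503/2 ≈ 2.2581e+9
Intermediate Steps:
F(A) = A²
M(H) = (H + H⁴)/(2*H) (M(H) = (H + (H²)²)/(H + H) = (H + H⁴)/((2*H)) = (H + H⁴)*(1/(2*H)) = (H + H⁴)/(2*H))
M(1654) - 1*4300881 = (½ + (½)*1654³) - 1*4300881 = (½ + (½)*4524874264) - 4300881 = (½ + 2262437132) - 4300881 = 4524874265/2 - 4300881 = 4516272503/2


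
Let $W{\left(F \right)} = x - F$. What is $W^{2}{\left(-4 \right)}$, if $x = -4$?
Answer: $0$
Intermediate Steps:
$W{\left(F \right)} = -4 - F$
$W^{2}{\left(-4 \right)} = \left(-4 - -4\right)^{2} = \left(-4 + 4\right)^{2} = 0^{2} = 0$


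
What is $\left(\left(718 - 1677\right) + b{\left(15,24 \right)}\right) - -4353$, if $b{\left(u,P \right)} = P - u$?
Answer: $3403$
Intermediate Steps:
$\left(\left(718 - 1677\right) + b{\left(15,24 \right)}\right) - -4353 = \left(\left(718 - 1677\right) + \left(24 - 15\right)\right) - -4353 = \left(-959 + \left(24 - 15\right)\right) + 4353 = \left(-959 + 9\right) + 4353 = -950 + 4353 = 3403$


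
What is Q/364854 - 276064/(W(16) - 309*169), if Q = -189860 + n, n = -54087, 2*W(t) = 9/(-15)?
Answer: 97759805761/21170166878 ≈ 4.6178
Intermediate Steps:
W(t) = -3/10 (W(t) = (9/(-15))/2 = (9*(-1/15))/2 = (½)*(-⅗) = -3/10)
Q = -243947 (Q = -189860 - 54087 = -243947)
Q/364854 - 276064/(W(16) - 309*169) = -243947/364854 - 276064/(-3/10 - 309*169) = -243947*1/364854 - 276064/(-3/10 - 52221) = -243947/364854 - 276064/(-522213/10) = -243947/364854 - 276064*(-10/522213) = -243947/364854 + 2760640/522213 = 97759805761/21170166878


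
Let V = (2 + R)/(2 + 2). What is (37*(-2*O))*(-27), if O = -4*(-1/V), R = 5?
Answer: 31968/7 ≈ 4566.9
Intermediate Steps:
V = 7/4 (V = (2 + 5)/(2 + 2) = 7/4 ≈ 1.7500)
O = 16/7 (O = -4/(-1*7/4*1) = -4/((-7/4*1)) = -4/(-7/4) = -4*(-4/7) = 16/7 ≈ 2.2857)
(37*(-2*O))*(-27) = (37*(-2*16/7))*(-27) = (37*(-32/7))*(-27) = -1184/7*(-27) = 31968/7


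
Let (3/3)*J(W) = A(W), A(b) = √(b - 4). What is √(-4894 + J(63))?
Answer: √(-4894 + √59) ≈ 69.902*I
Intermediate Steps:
A(b) = √(-4 + b)
J(W) = √(-4 + W)
√(-4894 + J(63)) = √(-4894 + √(-4 + 63)) = √(-4894 + √59)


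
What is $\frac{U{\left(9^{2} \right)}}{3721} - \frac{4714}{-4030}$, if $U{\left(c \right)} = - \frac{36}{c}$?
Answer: $\frac{78925513}{67480335} \approx 1.1696$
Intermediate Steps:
$\frac{U{\left(9^{2} \right)}}{3721} - \frac{4714}{-4030} = \frac{\left(-36\right) \frac{1}{9^{2}}}{3721} - \frac{4714}{-4030} = - \frac{36}{81} \cdot \frac{1}{3721} - - \frac{2357}{2015} = \left(-36\right) \frac{1}{81} \cdot \frac{1}{3721} + \frac{2357}{2015} = \left(- \frac{4}{9}\right) \frac{1}{3721} + \frac{2357}{2015} = - \frac{4}{33489} + \frac{2357}{2015} = \frac{78925513}{67480335}$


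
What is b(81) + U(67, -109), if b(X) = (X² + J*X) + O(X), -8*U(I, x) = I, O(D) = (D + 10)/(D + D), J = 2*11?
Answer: 5401201/648 ≈ 8335.2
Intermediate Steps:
J = 22
O(D) = (10 + D)/(2*D) (O(D) = (10 + D)/((2*D)) = (10 + D)*(1/(2*D)) = (10 + D)/(2*D))
U(I, x) = -I/8
b(X) = X² + 22*X + (10 + X)/(2*X) (b(X) = (X² + 22*X) + (10 + X)/(2*X) = X² + 22*X + (10 + X)/(2*X))
b(81) + U(67, -109) = (½ + 81² + 5/81 + 22*81) - ⅛*67 = (½ + 6561 + 5*(1/81) + 1782) - 67/8 = (½ + 6561 + 5/81 + 1782) - 67/8 = 1351657/162 - 67/8 = 5401201/648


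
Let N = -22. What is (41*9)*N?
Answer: -8118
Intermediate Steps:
(41*9)*N = (41*9)*(-22) = 369*(-22) = -8118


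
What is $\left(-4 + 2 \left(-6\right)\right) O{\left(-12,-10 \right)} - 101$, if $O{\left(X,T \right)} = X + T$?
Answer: $251$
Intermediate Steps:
$O{\left(X,T \right)} = T + X$
$\left(-4 + 2 \left(-6\right)\right) O{\left(-12,-10 \right)} - 101 = \left(-4 + 2 \left(-6\right)\right) \left(-10 - 12\right) - 101 = \left(-4 - 12\right) \left(-22\right) - 101 = \left(-16\right) \left(-22\right) - 101 = 352 - 101 = 251$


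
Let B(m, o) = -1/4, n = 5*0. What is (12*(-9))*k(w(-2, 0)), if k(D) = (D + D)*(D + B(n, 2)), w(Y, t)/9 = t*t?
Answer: 0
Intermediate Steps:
n = 0
w(Y, t) = 9*t² (w(Y, t) = 9*(t*t) = 9*t²)
B(m, o) = -¼ (B(m, o) = -1*¼ = -¼)
k(D) = 2*D*(-¼ + D) (k(D) = (D + D)*(D - ¼) = (2*D)*(-¼ + D) = 2*D*(-¼ + D))
(12*(-9))*k(w(-2, 0)) = (12*(-9))*((9*0²)*(-1 + 4*(9*0²))/2) = -54*9*0*(-1 + 4*(9*0)) = -54*0*(-1 + 4*0) = -54*0*(-1 + 0) = -54*0*(-1) = -108*0 = 0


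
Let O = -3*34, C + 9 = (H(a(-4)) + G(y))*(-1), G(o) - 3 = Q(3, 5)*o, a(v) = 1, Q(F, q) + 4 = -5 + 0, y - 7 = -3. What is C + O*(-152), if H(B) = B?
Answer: 15527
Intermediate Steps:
y = 4 (y = 7 - 3 = 4)
Q(F, q) = -9 (Q(F, q) = -4 + (-5 + 0) = -4 - 5 = -9)
G(o) = 3 - 9*o
C = 23 (C = -9 + (1 + (3 - 9*4))*(-1) = -9 + (1 + (3 - 36))*(-1) = -9 + (1 - 33)*(-1) = -9 - 32*(-1) = -9 + 32 = 23)
O = -102
C + O*(-152) = 23 - 102*(-152) = 23 + 15504 = 15527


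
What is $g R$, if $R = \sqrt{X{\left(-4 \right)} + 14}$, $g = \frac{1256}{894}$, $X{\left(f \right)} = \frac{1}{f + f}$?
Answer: $\frac{157 \sqrt{222}}{447} \approx 5.2332$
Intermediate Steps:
$X{\left(f \right)} = \frac{1}{2 f}$
$g = \frac{628}{447}$ ($g = 1256 \cdot \frac{1}{894} = \frac{628}{447} \approx 1.4049$)
$R = \frac{\sqrt{222}}{4}$ ($R = \sqrt{\frac{1}{2 \left(-4\right)} + 14} = \sqrt{\frac{1}{2} \left(- \frac{1}{4}\right) + 14} = \sqrt{- \frac{1}{8} + 14} = \sqrt{\frac{111}{8}} = \frac{\sqrt{222}}{4} \approx 3.7249$)
$g R = \frac{628 \frac{\sqrt{222}}{4}}{447} = \frac{157 \sqrt{222}}{447}$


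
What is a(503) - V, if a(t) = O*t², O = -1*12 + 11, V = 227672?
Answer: -480681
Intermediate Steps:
O = -1 (O = -12 + 11 = -1)
a(t) = -t²
a(503) - V = -1*503² - 1*227672 = -1*253009 - 227672 = -253009 - 227672 = -480681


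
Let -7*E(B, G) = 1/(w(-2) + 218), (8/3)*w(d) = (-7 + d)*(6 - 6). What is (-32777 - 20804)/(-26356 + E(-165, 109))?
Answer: 81764606/40219257 ≈ 2.0330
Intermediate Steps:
w(d) = 0 (w(d) = 3*((-7 + d)*(6 - 6))/8 = 3*((-7 + d)*0)/8 = (3/8)*0 = 0)
E(B, G) = -1/1526 (E(B, G) = -1/(7*(0 + 218)) = -1/7/218 = -1/7*1/218 = -1/1526)
(-32777 - 20804)/(-26356 + E(-165, 109)) = (-32777 - 20804)/(-26356 - 1/1526) = -53581/(-40219257/1526) = -53581*(-1526/40219257) = 81764606/40219257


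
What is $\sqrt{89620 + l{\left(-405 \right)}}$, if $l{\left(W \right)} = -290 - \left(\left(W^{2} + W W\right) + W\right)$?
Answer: $i \sqrt{238315} \approx 488.18 i$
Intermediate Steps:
$l{\left(W \right)} = -290 - W - 2 W^{2}$ ($l{\left(W \right)} = -290 - \left(\left(W^{2} + W^{2}\right) + W\right) = -290 - \left(2 W^{2} + W\right) = -290 - \left(W + 2 W^{2}\right) = -290 - W - 2 W^{2}$)
$\sqrt{89620 + l{\left(-405 \right)}} = \sqrt{89620 - \left(-115 + 328050\right)} = \sqrt{89620 - 327935} = \sqrt{-238315} = i \sqrt{238315}$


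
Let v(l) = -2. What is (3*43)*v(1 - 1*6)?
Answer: -258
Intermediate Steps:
(3*43)*v(1 - 1*6) = (3*43)*(-2) = 129*(-2) = -258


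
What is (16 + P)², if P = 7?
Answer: 529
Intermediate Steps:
(16 + P)² = (16 + 7)² = 23² = 529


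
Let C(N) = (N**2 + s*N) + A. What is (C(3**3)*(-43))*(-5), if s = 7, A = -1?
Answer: 197155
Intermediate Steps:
C(N) = -1 + N**2 + 7*N (C(N) = (N**2 + 7*N) - 1 = -1 + N**2 + 7*N)
(C(3**3)*(-43))*(-5) = ((-1 + (3**3)**2 + 7*3**3)*(-43))*(-5) = ((-1 + 27**2 + 7*27)*(-43))*(-5) = ((-1 + 729 + 189)*(-43))*(-5) = (917*(-43))*(-5) = -39431*(-5) = 197155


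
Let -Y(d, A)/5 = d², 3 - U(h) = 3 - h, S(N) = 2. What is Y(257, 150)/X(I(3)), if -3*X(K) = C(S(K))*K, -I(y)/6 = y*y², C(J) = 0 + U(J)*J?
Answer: -330245/216 ≈ -1528.9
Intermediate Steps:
U(h) = h (U(h) = 3 - (3 - h) = 3 + (-3 + h) = h)
C(J) = J² (C(J) = 0 + J*J = 0 + J² = J²)
I(y) = -6*y³ (I(y) = -6*y*y² = -6*y³)
Y(d, A) = -5*d²
X(K) = -4*K/3 (X(K) = -2²*K/3 = -4*K/3)
Y(257, 150)/X(I(3)) = (-5*257²)/((-(-8)*3³)) = (-5*66049)/((-(-8)*27)) = -330245/((-4/3*(-162))) = -330245/216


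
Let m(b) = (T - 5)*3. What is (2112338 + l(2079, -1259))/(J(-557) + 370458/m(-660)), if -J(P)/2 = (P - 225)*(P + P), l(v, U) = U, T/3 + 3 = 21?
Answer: -103442871/85249018 ≈ -1.2134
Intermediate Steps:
T = 54 (T = -9 + 3*21 = -9 + 63 = 54)
m(b) = 147 (m(b) = (54 - 5)*3 = 49*3 = 147)
J(P) = -4*P*(-225 + P) (J(P) = -2*(P - 225)*(P + P) = -2*(-225 + P)*2*P = -4*P*(-225 + P))
(2112338 + l(2079, -1259))/(J(-557) + 370458/m(-660)) = (2112338 - 1259)/(4*(-557)*(225 - 1*(-557)) + 370458/147) = 2111079/(4*(-557)*(225 + 557) + 370458*(1/147)) = 2111079/(4*(-557)*782 + 123486/49) = 2111079/(-1742296 + 123486/49) = 2111079/(-85249018/49) = 2111079*(-49/85249018) = -103442871/85249018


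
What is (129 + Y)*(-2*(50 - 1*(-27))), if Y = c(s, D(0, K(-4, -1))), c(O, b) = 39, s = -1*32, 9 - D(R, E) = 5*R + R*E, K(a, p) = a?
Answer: -25872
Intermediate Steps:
D(R, E) = 9 - 5*R - E*R (D(R, E) = 9 - (5*R + R*E) = 9 - (5*R + E*R) = 9 + (-5*R - E*R) = 9 - 5*R - E*R)
s = -32
Y = 39
(129 + Y)*(-2*(50 - 1*(-27))) = (129 + 39)*(-2*(50 - 1*(-27))) = 168*(-2*(50 + 27)) = 168*(-2*77) = 168*(-154) = -25872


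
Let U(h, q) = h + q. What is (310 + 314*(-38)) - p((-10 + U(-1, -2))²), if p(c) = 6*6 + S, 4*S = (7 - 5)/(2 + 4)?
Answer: -139897/12 ≈ -11658.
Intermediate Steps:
S = 1/12 (S = ((7 - 5)/(2 + 4))/4 = (2/6)/4 = (2*(⅙))/4 = (¼)*(⅓) = 1/12 ≈ 0.083333)
p(c) = 433/12 (p(c) = 6*6 + 1/12 = 36 + 1/12 = 433/12)
(310 + 314*(-38)) - p((-10 + U(-1, -2))²) = (310 + 314*(-38)) - 1*433/12 = (310 - 11932) - 433/12 = -11622 - 433/12 = -139897/12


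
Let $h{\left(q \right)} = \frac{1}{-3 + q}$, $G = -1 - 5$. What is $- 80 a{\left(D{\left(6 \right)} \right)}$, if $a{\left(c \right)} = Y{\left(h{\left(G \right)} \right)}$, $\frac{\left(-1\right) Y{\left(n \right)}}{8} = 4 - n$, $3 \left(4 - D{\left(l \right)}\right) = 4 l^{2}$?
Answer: $\frac{23680}{9} \approx 2631.1$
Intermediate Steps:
$D{\left(l \right)} = 4 - \frac{4 l^{2}}{3}$
$G = -6$
$Y{\left(n \right)} = -32 + 8 n$ ($Y{\left(n \right)} = - 8 \left(4 - n\right) = -32 + 8 n$)
$a{\left(c \right)} = - \frac{296}{9}$ ($a{\left(c \right)} = -32 + \frac{8}{-3 - 6} = -32 + \frac{8}{-9} = -32 + 8 \left(- \frac{1}{9}\right) = -32 - \frac{8}{9} = - \frac{296}{9}$)
$- 80 a{\left(D{\left(6 \right)} \right)} = \left(-80\right) \left(- \frac{296}{9}\right) = \frac{23680}{9}$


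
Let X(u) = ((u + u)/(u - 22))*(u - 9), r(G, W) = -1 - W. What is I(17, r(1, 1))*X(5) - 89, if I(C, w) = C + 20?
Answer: -33/17 ≈ -1.9412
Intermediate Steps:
I(C, w) = 20 + C
X(u) = 2*u*(-9 + u)/(-22 + u) (X(u) = ((2*u)/(-22 + u))*(-9 + u) = (2*u/(-22 + u))*(-9 + u) = 2*u*(-9 + u)/(-22 + u))
I(17, r(1, 1))*X(5) - 89 = (20 + 17)*(2*5*(-9 + 5)/(-22 + 5)) - 89 = 37*(2*5*(-4)/(-17)) - 89 = 37*(2*5*(-1/17)*(-4)) - 89 = 37*(40/17) - 89 = 1480/17 - 89 = -33/17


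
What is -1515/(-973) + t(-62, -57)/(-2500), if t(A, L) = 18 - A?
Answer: 185483/121625 ≈ 1.5250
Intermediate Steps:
-1515/(-973) + t(-62, -57)/(-2500) = -1515/(-973) + (18 - 1*(-62))/(-2500) = -1515*(-1/973) + (18 + 62)*(-1/2500) = 1515/973 + 80*(-1/2500) = 1515/973 - 4/125 = 185483/121625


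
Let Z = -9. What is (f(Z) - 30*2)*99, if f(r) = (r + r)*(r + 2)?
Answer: 6534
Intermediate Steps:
f(r) = 2*r*(2 + r) (f(r) = (2*r)*(2 + r) = 2*r*(2 + r))
(f(Z) - 30*2)*99 = (2*(-9)*(2 - 9) - 30*2)*99 = (2*(-9)*(-7) - 60)*99 = (126 - 60)*99 = 66*99 = 6534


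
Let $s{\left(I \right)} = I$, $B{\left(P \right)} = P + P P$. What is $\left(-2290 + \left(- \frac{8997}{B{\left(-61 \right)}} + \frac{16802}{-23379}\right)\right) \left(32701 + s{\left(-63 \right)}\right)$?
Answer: $- \frac{1067374585237259}{14261190} \approx -7.4845 \cdot 10^{7}$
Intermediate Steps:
$B{\left(P \right)} = P + P^{2}$
$\left(-2290 + \left(- \frac{8997}{B{\left(-61 \right)}} + \frac{16802}{-23379}\right)\right) \left(32701 + s{\left(-63 \right)}\right) = \left(-2290 + \left(- \frac{8997}{\left(-61\right) \left(1 - 61\right)} + \frac{16802}{-23379}\right)\right) \left(32701 - 63\right) = \left(-2290 + \left(- \frac{8997}{\left(-61\right) \left(-60\right)} + 16802 \left(- \frac{1}{23379}\right)\right)\right) 32638 = \left(-2290 - \left(\frac{16802}{23379} + \frac{8997}{3660}\right)\right) 32638 = \left(-2290 - \frac{90612061}{28522380}\right) 32638 = \left(- \frac{65406862261}{28522380}\right) 32638 = - \frac{1067374585237259}{14261190}$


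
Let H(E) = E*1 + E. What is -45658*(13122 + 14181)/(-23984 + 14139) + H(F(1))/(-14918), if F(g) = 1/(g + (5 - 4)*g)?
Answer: 18596784369487/146867710 ≈ 1.2662e+5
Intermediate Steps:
F(g) = 1/(2*g) (F(g) = 1/(g + 1*g) = 1/(g + g) = 1/(2*g))
H(E) = 2*E (H(E) = E + E = 2*E)
-45658*(13122 + 14181)/(-23984 + 14139) + H(F(1))/(-14918) = -45658*(13122 + 14181)/(-23984 + 14139) + (2*((½)/1))/(-14918) = -45658/((-9845/27303)) + (2*((½)*1))*(-1/14918) = -45658/((-9845*1/27303)) + (2*(½))*(-1/14918) = -45658/(-9845/27303) + 1*(-1/14918) = -45658*(-27303/9845) - 1/14918 = 1246600374/9845 - 1/14918 = 18596784369487/146867710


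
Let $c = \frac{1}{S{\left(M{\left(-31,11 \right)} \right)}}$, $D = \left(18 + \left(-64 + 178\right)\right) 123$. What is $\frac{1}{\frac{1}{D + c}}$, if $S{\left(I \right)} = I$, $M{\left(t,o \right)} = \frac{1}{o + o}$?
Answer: $16258$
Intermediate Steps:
$M{\left(t,o \right)} = \frac{1}{2 o}$
$D = 16236$ ($D = \left(18 + 114\right) 123 = 132 \cdot 123 = 16236$)
$c = 22$ ($c = \frac{1}{\frac{1}{2} \cdot \frac{1}{11}} = \frac{1}{\frac{1}{22}} = 22$)
$\frac{1}{\frac{1}{D + c}} = \frac{1}{\frac{1}{16236 + 22}} = \frac{1}{\frac{1}{16258}} = 16258$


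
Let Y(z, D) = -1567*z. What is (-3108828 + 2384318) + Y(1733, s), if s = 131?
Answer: -3440121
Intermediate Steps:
(-3108828 + 2384318) + Y(1733, s) = (-3108828 + 2384318) - 1567*1733 = -724510 - 2715611 = -3440121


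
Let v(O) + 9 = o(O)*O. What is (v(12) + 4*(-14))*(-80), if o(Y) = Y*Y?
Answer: -133040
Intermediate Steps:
o(Y) = Y²
v(O) = -9 + O³ (v(O) = -9 + O²*O = -9 + O³)
(v(12) + 4*(-14))*(-80) = ((-9 + 12³) + 4*(-14))*(-80) = ((-9 + 1728) - 56)*(-80) = (1719 - 56)*(-80) = 1663*(-80) = -133040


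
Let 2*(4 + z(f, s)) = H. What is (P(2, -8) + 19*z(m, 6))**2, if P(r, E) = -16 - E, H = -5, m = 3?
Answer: 69169/4 ≈ 17292.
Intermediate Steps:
z(f, s) = -13/2 (z(f, s) = -4 + (1/2)*(-5) = -4 - 5/2 = -13/2)
(P(2, -8) + 19*z(m, 6))**2 = ((-16 - 1*(-8)) + 19*(-13/2))**2 = ((-16 + 8) - 247/2)**2 = (-8 - 247/2)**2 = (-263/2)**2 = 69169/4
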